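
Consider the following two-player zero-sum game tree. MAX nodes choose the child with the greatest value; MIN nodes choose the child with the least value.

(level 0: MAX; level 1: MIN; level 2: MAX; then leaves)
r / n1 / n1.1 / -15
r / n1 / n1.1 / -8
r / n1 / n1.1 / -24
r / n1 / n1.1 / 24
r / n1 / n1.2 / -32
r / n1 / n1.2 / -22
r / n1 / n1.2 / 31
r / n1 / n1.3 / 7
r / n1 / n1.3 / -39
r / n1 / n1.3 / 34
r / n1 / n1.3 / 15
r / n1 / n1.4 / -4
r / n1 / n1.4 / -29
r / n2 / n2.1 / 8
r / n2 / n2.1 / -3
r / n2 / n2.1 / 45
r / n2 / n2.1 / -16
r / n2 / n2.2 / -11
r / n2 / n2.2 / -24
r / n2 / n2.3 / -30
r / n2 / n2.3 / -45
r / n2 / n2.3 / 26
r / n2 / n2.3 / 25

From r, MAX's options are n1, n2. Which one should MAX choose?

n1.1 (MAX): max(-15, -8, -24, 24) = 24
n1.2 (MAX): max(-32, -22, 31) = 31
n1.3 (MAX): max(7, -39, 34, 15) = 34
n1.4 (MAX): max(-4, -29) = -4
n1 (MIN): min(24, 31, 34, -4) = -4
n2.1 (MAX): max(8, -3, 45, -16) = 45
n2.2 (MAX): max(-11, -24) = -11
n2.3 (MAX): max(-30, -45, 26, 25) = 26
n2 (MIN): min(45, -11, 26) = -11
r (MAX): max(-4, -11) = -4
MAX at r wants the highest of {n1=-4, n2=-11}, so chooses n1.

n1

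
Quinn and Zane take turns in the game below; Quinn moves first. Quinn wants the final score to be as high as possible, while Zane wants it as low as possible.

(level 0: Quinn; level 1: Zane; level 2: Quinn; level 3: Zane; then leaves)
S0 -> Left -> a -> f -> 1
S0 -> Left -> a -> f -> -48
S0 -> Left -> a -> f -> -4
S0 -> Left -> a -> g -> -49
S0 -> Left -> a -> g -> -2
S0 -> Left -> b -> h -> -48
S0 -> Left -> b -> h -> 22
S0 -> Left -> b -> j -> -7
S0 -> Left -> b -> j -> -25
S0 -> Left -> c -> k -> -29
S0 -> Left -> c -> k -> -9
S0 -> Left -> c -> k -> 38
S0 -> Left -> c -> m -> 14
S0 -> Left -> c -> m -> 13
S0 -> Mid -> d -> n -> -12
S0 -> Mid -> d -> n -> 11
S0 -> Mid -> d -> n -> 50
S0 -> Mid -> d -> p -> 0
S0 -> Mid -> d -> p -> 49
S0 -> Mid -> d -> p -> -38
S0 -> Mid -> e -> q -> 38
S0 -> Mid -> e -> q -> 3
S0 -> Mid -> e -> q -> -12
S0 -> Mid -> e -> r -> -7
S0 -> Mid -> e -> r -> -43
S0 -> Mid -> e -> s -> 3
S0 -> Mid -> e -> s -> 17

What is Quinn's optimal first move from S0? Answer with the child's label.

f (Zane): min(1, -48, -4) = -48
g (Zane): min(-49, -2) = -49
a (Quinn): max(-48, -49) = -48
h (Zane): min(-48, 22) = -48
j (Zane): min(-7, -25) = -25
b (Quinn): max(-48, -25) = -25
k (Zane): min(-29, -9, 38) = -29
m (Zane): min(14, 13) = 13
c (Quinn): max(-29, 13) = 13
Left (Zane): min(-48, -25, 13) = -48
n (Zane): min(-12, 11, 50) = -12
p (Zane): min(0, 49, -38) = -38
d (Quinn): max(-12, -38) = -12
q (Zane): min(38, 3, -12) = -12
r (Zane): min(-7, -43) = -43
s (Zane): min(3, 17) = 3
e (Quinn): max(-12, -43, 3) = 3
Mid (Zane): min(-12, 3) = -12
S0 (Quinn): max(-48, -12) = -12
Quinn at S0 wants the highest of {Left=-48, Mid=-12}, so chooses Mid.

Mid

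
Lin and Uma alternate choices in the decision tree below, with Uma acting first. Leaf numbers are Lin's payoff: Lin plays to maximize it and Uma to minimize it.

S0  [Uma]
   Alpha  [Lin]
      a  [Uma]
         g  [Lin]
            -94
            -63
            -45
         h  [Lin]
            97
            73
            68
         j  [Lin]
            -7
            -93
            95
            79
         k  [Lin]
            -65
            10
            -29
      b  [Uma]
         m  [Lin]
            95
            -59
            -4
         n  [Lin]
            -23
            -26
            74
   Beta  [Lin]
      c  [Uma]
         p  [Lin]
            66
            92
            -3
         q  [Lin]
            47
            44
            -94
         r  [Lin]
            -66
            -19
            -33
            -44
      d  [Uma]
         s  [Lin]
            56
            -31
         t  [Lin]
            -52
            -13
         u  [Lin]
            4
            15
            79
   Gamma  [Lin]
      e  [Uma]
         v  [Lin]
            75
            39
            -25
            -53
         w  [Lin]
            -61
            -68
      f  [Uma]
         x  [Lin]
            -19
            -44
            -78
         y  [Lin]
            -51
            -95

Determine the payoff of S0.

g (Lin): max(-94, -63, -45) = -45
h (Lin): max(97, 73, 68) = 97
j (Lin): max(-7, -93, 95, 79) = 95
k (Lin): max(-65, 10, -29) = 10
a (Uma): min(-45, 97, 95, 10) = -45
m (Lin): max(95, -59, -4) = 95
n (Lin): max(-23, -26, 74) = 74
b (Uma): min(95, 74) = 74
Alpha (Lin): max(-45, 74) = 74
p (Lin): max(66, 92, -3) = 92
q (Lin): max(47, 44, -94) = 47
r (Lin): max(-66, -19, -33, -44) = -19
c (Uma): min(92, 47, -19) = -19
s (Lin): max(56, -31) = 56
t (Lin): max(-52, -13) = -13
u (Lin): max(4, 15, 79) = 79
d (Uma): min(56, -13, 79) = -13
Beta (Lin): max(-19, -13) = -13
v (Lin): max(75, 39, -25, -53) = 75
w (Lin): max(-61, -68) = -61
e (Uma): min(75, -61) = -61
x (Lin): max(-19, -44, -78) = -19
y (Lin): max(-51, -95) = -51
f (Uma): min(-19, -51) = -51
Gamma (Lin): max(-61, -51) = -51
S0 (Uma): min(74, -13, -51) = -51

-51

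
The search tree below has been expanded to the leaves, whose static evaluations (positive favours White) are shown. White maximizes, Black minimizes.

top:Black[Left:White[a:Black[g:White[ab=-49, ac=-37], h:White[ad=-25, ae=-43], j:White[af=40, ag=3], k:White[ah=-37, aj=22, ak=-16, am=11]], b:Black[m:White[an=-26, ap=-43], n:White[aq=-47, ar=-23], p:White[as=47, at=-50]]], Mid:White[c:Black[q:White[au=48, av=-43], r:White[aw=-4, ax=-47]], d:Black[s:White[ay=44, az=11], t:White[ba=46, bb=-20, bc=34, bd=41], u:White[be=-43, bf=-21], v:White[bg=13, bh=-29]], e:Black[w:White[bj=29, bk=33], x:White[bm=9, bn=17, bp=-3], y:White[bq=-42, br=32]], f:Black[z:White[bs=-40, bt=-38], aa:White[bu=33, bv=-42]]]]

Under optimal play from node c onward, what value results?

-4

q (White): max(48, -43) = 48
r (White): max(-4, -47) = -4
c (Black): min(48, -4) = -4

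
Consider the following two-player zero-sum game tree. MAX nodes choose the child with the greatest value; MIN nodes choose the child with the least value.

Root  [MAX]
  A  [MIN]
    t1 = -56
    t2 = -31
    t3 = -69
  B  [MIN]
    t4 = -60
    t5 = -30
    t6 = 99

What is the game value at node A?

-69

A (MIN): min(-56, -31, -69) = -69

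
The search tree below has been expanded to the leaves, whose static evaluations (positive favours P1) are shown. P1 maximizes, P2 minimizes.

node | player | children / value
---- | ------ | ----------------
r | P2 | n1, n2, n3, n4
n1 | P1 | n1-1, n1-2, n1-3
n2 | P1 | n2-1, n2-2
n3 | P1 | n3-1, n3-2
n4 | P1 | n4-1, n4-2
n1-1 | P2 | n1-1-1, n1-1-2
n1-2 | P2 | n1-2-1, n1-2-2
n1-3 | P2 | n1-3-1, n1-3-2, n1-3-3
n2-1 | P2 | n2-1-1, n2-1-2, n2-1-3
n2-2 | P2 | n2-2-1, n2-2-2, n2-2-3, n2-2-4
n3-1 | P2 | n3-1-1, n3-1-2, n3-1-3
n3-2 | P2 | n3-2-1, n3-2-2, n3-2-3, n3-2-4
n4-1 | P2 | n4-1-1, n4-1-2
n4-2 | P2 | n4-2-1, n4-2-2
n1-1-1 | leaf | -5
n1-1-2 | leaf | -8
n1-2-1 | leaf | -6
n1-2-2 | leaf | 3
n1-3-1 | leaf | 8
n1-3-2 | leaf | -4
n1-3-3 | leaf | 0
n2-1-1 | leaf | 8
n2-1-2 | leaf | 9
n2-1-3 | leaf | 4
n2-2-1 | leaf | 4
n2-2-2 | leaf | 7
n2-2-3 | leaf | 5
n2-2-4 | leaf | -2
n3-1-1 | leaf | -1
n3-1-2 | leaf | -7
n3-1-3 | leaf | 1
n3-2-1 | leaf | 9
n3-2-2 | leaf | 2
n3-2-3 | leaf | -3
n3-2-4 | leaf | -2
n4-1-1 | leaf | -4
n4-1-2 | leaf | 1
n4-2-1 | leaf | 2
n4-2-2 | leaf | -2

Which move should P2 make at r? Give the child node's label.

n1

n1-1 (P2): min(-5, -8) = -8
n1-2 (P2): min(-6, 3) = -6
n1-3 (P2): min(8, -4, 0) = -4
n1 (P1): max(-8, -6, -4) = -4
n2-1 (P2): min(8, 9, 4) = 4
n2-2 (P2): min(4, 7, 5, -2) = -2
n2 (P1): max(4, -2) = 4
n3-1 (P2): min(-1, -7, 1) = -7
n3-2 (P2): min(9, 2, -3, -2) = -3
n3 (P1): max(-7, -3) = -3
n4-1 (P2): min(-4, 1) = -4
n4-2 (P2): min(2, -2) = -2
n4 (P1): max(-4, -2) = -2
r (P2): min(-4, 4, -3, -2) = -4
P2 at r wants the lowest of {n1=-4, n2=4, n3=-3, n4=-2}, so chooses n1.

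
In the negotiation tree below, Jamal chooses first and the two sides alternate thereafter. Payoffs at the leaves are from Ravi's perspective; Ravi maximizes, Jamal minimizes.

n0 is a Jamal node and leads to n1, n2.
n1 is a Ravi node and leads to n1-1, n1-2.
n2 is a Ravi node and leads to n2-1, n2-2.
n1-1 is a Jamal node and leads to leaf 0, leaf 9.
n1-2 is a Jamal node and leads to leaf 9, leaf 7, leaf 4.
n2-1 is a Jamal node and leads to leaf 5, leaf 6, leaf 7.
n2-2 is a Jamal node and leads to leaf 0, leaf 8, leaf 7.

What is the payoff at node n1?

4

n1-1 (Jamal): min(0, 9) = 0
n1-2 (Jamal): min(9, 7, 4) = 4
n1 (Ravi): max(0, 4) = 4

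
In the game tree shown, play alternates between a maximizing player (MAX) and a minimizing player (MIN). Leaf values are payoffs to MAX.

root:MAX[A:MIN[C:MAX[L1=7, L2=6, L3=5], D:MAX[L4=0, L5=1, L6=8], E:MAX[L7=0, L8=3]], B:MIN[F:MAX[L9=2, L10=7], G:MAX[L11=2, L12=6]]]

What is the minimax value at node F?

7

F (MAX): max(2, 7) = 7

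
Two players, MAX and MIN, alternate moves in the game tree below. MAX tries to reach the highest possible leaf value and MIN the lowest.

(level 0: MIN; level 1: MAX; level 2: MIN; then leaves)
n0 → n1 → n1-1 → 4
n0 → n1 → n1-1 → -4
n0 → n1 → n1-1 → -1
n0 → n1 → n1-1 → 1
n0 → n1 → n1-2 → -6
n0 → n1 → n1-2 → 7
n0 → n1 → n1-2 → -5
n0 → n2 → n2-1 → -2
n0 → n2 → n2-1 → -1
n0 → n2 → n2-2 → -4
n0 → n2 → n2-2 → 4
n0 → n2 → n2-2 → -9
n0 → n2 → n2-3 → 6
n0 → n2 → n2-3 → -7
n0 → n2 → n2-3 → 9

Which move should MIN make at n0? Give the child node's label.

n1

n1-1 (MIN): min(4, -4, -1, 1) = -4
n1-2 (MIN): min(-6, 7, -5) = -6
n1 (MAX): max(-4, -6) = -4
n2-1 (MIN): min(-2, -1) = -2
n2-2 (MIN): min(-4, 4, -9) = -9
n2-3 (MIN): min(6, -7, 9) = -7
n2 (MAX): max(-2, -9, -7) = -2
n0 (MIN): min(-4, -2) = -4
MIN at n0 wants the lowest of {n1=-4, n2=-2}, so chooses n1.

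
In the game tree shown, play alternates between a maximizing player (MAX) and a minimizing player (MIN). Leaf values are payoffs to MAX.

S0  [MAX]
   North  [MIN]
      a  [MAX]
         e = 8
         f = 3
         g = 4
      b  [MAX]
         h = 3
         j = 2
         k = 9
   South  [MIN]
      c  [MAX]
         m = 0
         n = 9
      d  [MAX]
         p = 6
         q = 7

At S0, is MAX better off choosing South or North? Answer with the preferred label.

North

c (MAX): max(0, 9) = 9
d (MAX): max(6, 7) = 7
South (MIN): min(9, 7) = 7
a (MAX): max(8, 3, 4) = 8
b (MAX): max(3, 2, 9) = 9
North (MIN): min(8, 9) = 8
MAX prefers the higher value; South=7, North=8. North is better since 8 > 7.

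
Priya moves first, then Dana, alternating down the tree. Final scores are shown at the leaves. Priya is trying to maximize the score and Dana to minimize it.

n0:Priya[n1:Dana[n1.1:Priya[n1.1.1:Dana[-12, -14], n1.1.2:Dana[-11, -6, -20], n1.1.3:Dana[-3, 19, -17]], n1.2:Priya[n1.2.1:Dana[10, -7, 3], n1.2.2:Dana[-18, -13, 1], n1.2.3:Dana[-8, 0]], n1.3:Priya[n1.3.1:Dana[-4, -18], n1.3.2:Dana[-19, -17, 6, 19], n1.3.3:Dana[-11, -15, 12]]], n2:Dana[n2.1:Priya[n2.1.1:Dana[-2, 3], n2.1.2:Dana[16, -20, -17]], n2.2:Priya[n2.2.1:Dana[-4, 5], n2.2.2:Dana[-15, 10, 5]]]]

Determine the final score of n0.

-4

n1.1.1 (Dana): min(-12, -14) = -14
n1.1.2 (Dana): min(-11, -6, -20) = -20
n1.1.3 (Dana): min(-3, 19, -17) = -17
n1.1 (Priya): max(-14, -20, -17) = -14
n1.2.1 (Dana): min(10, -7, 3) = -7
n1.2.2 (Dana): min(-18, -13, 1) = -18
n1.2.3 (Dana): min(-8, 0) = -8
n1.2 (Priya): max(-7, -18, -8) = -7
n1.3.1 (Dana): min(-4, -18) = -18
n1.3.2 (Dana): min(-19, -17, 6, 19) = -19
n1.3.3 (Dana): min(-11, -15, 12) = -15
n1.3 (Priya): max(-18, -19, -15) = -15
n1 (Dana): min(-14, -7, -15) = -15
n2.1.1 (Dana): min(-2, 3) = -2
n2.1.2 (Dana): min(16, -20, -17) = -20
n2.1 (Priya): max(-2, -20) = -2
n2.2.1 (Dana): min(-4, 5) = -4
n2.2.2 (Dana): min(-15, 10, 5) = -15
n2.2 (Priya): max(-4, -15) = -4
n2 (Dana): min(-2, -4) = -4
n0 (Priya): max(-15, -4) = -4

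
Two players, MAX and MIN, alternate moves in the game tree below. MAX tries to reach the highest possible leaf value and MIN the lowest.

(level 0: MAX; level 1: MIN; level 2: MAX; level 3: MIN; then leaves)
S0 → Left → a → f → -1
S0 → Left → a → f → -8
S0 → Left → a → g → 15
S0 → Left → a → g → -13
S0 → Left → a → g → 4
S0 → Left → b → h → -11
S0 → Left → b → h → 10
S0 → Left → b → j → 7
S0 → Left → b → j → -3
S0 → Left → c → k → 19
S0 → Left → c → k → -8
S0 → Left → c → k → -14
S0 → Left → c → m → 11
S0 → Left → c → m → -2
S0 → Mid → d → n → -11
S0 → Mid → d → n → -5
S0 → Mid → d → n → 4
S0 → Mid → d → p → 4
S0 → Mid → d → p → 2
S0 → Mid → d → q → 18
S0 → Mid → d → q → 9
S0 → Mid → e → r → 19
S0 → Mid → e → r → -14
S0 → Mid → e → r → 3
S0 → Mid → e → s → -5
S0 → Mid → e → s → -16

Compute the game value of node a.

-8

f (MIN): min(-1, -8) = -8
g (MIN): min(15, -13, 4) = -13
a (MAX): max(-8, -13) = -8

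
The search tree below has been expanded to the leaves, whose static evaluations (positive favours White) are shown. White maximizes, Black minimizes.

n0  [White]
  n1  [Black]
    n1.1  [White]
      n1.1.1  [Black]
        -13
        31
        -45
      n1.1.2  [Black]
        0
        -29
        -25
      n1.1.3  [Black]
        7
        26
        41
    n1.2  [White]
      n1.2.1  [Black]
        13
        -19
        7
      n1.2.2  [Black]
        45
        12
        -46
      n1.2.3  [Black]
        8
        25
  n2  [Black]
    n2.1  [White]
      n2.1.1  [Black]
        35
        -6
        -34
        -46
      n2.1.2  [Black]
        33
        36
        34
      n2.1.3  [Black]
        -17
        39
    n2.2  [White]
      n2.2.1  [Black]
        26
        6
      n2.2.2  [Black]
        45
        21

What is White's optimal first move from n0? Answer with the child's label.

n2

n1.1.1 (Black): min(-13, 31, -45) = -45
n1.1.2 (Black): min(0, -29, -25) = -29
n1.1.3 (Black): min(7, 26, 41) = 7
n1.1 (White): max(-45, -29, 7) = 7
n1.2.1 (Black): min(13, -19, 7) = -19
n1.2.2 (Black): min(45, 12, -46) = -46
n1.2.3 (Black): min(8, 25) = 8
n1.2 (White): max(-19, -46, 8) = 8
n1 (Black): min(7, 8) = 7
n2.1.1 (Black): min(35, -6, -34, -46) = -46
n2.1.2 (Black): min(33, 36, 34) = 33
n2.1.3 (Black): min(-17, 39) = -17
n2.1 (White): max(-46, 33, -17) = 33
n2.2.1 (Black): min(26, 6) = 6
n2.2.2 (Black): min(45, 21) = 21
n2.2 (White): max(6, 21) = 21
n2 (Black): min(33, 21) = 21
n0 (White): max(7, 21) = 21
White at n0 wants the highest of {n1=7, n2=21}, so chooses n2.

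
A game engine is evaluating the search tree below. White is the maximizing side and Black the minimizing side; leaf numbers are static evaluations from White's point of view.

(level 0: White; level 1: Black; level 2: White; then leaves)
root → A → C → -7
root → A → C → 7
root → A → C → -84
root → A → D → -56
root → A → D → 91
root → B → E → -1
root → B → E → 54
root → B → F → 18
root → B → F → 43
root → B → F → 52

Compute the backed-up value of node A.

7

C (White): max(-7, 7, -84) = 7
D (White): max(-56, 91) = 91
A (Black): min(7, 91) = 7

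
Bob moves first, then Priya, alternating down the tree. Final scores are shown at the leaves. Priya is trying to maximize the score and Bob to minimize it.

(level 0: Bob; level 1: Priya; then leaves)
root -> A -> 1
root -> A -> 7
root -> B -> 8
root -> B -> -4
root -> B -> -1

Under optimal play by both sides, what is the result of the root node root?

A (Priya): max(1, 7) = 7
B (Priya): max(8, -4, -1) = 8
root (Bob): min(7, 8) = 7

7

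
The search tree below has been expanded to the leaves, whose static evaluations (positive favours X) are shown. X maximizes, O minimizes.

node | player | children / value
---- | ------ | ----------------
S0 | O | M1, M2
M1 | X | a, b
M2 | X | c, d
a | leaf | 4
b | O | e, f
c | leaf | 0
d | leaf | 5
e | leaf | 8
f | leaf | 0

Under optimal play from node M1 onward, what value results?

4

b (O): min(8, 0) = 0
M1 (X): max(4, 0) = 4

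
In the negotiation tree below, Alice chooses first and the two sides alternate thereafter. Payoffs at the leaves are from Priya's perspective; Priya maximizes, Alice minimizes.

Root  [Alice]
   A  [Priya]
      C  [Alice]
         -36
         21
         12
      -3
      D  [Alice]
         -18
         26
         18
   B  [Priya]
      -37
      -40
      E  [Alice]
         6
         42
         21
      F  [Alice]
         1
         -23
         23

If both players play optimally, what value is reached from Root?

-3

C (Alice): min(-36, 21, 12) = -36
D (Alice): min(-18, 26, 18) = -18
A (Priya): max(-36, -3, -18) = -3
E (Alice): min(6, 42, 21) = 6
F (Alice): min(1, -23, 23) = -23
B (Priya): max(-37, -40, 6, -23) = 6
Root (Alice): min(-3, 6) = -3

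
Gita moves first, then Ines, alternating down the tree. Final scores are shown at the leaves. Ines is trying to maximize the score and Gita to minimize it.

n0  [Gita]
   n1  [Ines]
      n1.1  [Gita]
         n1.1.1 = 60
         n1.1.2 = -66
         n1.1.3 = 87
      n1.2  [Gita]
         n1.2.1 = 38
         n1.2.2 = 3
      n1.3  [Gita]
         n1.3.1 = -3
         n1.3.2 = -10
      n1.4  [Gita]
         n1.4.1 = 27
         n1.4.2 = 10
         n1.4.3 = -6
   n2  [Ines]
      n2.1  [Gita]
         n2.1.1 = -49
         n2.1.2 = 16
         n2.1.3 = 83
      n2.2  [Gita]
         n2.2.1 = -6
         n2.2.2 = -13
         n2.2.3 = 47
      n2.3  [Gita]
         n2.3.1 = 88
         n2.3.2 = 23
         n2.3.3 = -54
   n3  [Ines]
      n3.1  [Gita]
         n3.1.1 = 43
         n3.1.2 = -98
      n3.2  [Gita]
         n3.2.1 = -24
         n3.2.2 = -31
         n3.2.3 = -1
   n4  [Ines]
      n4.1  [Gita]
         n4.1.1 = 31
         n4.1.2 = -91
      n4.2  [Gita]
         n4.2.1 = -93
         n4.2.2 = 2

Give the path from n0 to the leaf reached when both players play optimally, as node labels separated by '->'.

n1.1 (Gita): min(60, -66, 87) = -66
n1.2 (Gita): min(38, 3) = 3
n1.3 (Gita): min(-3, -10) = -10
n1.4 (Gita): min(27, 10, -6) = -6
n1 (Ines): max(-66, 3, -10, -6) = 3
n2.1 (Gita): min(-49, 16, 83) = -49
n2.2 (Gita): min(-6, -13, 47) = -13
n2.3 (Gita): min(88, 23, -54) = -54
n2 (Ines): max(-49, -13, -54) = -13
n3.1 (Gita): min(43, -98) = -98
n3.2 (Gita): min(-24, -31, -1) = -31
n3 (Ines): max(-98, -31) = -31
n4.1 (Gita): min(31, -91) = -91
n4.2 (Gita): min(-93, 2) = -93
n4 (Ines): max(-91, -93) = -91
n0 (Gita): min(3, -13, -31, -91) = -91
At n0, Gita picks n4 (lowest: -91).
At n4, Ines picks n4.1 (highest: -91).
At n4.1, Gita picks n4.1.2 (lowest: -91).
Terminal value -91.

n0 -> n4 -> n4.1 -> n4.1.2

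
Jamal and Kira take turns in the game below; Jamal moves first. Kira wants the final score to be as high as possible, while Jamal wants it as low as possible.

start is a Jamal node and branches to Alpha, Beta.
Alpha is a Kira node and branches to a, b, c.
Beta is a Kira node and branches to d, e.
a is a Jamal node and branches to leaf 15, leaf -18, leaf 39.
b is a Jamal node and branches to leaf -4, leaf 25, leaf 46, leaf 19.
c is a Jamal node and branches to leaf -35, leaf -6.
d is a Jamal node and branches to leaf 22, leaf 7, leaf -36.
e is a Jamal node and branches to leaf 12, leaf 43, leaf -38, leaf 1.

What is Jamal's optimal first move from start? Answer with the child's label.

Beta

a (Jamal): min(15, -18, 39) = -18
b (Jamal): min(-4, 25, 46, 19) = -4
c (Jamal): min(-35, -6) = -35
Alpha (Kira): max(-18, -4, -35) = -4
d (Jamal): min(22, 7, -36) = -36
e (Jamal): min(12, 43, -38, 1) = -38
Beta (Kira): max(-36, -38) = -36
start (Jamal): min(-4, -36) = -36
Jamal at start wants the lowest of {Alpha=-4, Beta=-36}, so chooses Beta.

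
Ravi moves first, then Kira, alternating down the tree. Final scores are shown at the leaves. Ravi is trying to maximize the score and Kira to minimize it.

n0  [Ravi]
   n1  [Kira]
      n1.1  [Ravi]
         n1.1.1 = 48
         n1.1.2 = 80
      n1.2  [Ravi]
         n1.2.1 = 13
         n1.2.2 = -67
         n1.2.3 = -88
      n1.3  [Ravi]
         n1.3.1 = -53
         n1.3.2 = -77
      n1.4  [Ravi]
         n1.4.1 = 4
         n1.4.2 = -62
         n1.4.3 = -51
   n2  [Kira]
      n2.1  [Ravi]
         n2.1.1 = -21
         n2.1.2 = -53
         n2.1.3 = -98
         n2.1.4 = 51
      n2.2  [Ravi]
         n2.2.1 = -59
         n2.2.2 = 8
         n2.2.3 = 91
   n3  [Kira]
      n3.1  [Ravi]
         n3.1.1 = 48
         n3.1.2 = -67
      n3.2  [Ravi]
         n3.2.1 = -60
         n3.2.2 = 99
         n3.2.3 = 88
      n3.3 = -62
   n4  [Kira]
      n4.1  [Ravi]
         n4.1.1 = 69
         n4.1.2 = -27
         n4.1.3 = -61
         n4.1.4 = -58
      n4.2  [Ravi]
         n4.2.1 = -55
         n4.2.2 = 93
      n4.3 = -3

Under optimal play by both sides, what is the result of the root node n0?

n1.1 (Ravi): max(48, 80) = 80
n1.2 (Ravi): max(13, -67, -88) = 13
n1.3 (Ravi): max(-53, -77) = -53
n1.4 (Ravi): max(4, -62, -51) = 4
n1 (Kira): min(80, 13, -53, 4) = -53
n2.1 (Ravi): max(-21, -53, -98, 51) = 51
n2.2 (Ravi): max(-59, 8, 91) = 91
n2 (Kira): min(51, 91) = 51
n3.1 (Ravi): max(48, -67) = 48
n3.2 (Ravi): max(-60, 99, 88) = 99
n3 (Kira): min(48, 99, -62) = -62
n4.1 (Ravi): max(69, -27, -61, -58) = 69
n4.2 (Ravi): max(-55, 93) = 93
n4 (Kira): min(69, 93, -3) = -3
n0 (Ravi): max(-53, 51, -62, -3) = 51

51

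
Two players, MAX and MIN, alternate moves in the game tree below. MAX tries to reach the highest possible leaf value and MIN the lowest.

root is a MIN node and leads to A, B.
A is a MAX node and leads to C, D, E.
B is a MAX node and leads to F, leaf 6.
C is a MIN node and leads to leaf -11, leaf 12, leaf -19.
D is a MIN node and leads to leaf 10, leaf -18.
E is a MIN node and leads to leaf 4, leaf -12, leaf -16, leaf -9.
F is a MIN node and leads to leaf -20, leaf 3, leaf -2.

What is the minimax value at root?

-16

C (MIN): min(-11, 12, -19) = -19
D (MIN): min(10, -18) = -18
E (MIN): min(4, -12, -16, -9) = -16
A (MAX): max(-19, -18, -16) = -16
F (MIN): min(-20, 3, -2) = -20
B (MAX): max(-20, 6) = 6
root (MIN): min(-16, 6) = -16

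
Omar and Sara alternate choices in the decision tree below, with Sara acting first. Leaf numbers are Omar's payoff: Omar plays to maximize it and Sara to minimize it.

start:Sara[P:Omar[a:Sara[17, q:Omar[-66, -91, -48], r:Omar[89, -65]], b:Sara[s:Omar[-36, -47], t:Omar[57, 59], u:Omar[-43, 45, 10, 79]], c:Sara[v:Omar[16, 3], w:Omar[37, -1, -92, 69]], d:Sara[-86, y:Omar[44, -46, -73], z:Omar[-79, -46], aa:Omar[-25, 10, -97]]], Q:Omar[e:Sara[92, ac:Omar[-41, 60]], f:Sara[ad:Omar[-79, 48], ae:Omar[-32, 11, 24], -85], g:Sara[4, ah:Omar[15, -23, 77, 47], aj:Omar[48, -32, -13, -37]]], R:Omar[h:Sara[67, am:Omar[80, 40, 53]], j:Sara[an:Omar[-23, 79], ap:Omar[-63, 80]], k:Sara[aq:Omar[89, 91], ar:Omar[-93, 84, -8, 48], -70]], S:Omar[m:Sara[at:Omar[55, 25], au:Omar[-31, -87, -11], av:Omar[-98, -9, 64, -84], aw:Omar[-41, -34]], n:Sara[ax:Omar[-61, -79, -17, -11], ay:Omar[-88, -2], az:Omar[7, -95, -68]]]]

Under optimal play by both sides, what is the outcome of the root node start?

-11

q (Omar): max(-66, -91, -48) = -48
r (Omar): max(89, -65) = 89
a (Sara): min(17, -48, 89) = -48
s (Omar): max(-36, -47) = -36
t (Omar): max(57, 59) = 59
u (Omar): max(-43, 45, 10, 79) = 79
b (Sara): min(-36, 59, 79) = -36
v (Omar): max(16, 3) = 16
w (Omar): max(37, -1, -92, 69) = 69
c (Sara): min(16, 69) = 16
y (Omar): max(44, -46, -73) = 44
z (Omar): max(-79, -46) = -46
aa (Omar): max(-25, 10, -97) = 10
d (Sara): min(-86, 44, -46, 10) = -86
P (Omar): max(-48, -36, 16, -86) = 16
ac (Omar): max(-41, 60) = 60
e (Sara): min(92, 60) = 60
ad (Omar): max(-79, 48) = 48
ae (Omar): max(-32, 11, 24) = 24
f (Sara): min(48, 24, -85) = -85
ah (Omar): max(15, -23, 77, 47) = 77
aj (Omar): max(48, -32, -13, -37) = 48
g (Sara): min(4, 77, 48) = 4
Q (Omar): max(60, -85, 4) = 60
am (Omar): max(80, 40, 53) = 80
h (Sara): min(67, 80) = 67
an (Omar): max(-23, 79) = 79
ap (Omar): max(-63, 80) = 80
j (Sara): min(79, 80) = 79
aq (Omar): max(89, 91) = 91
ar (Omar): max(-93, 84, -8, 48) = 84
k (Sara): min(91, 84, -70) = -70
R (Omar): max(67, 79, -70) = 79
at (Omar): max(55, 25) = 55
au (Omar): max(-31, -87, -11) = -11
av (Omar): max(-98, -9, 64, -84) = 64
aw (Omar): max(-41, -34) = -34
m (Sara): min(55, -11, 64, -34) = -34
ax (Omar): max(-61, -79, -17, -11) = -11
ay (Omar): max(-88, -2) = -2
az (Omar): max(7, -95, -68) = 7
n (Sara): min(-11, -2, 7) = -11
S (Omar): max(-34, -11) = -11
start (Sara): min(16, 60, 79, -11) = -11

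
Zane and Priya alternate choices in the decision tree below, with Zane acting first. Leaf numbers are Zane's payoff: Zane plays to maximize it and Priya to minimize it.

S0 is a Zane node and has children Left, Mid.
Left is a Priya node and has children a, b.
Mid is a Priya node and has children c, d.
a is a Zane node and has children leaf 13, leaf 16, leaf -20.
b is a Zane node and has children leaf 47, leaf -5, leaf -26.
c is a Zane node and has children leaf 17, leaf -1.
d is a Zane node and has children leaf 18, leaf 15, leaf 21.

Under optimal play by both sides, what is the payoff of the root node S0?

17

a (Zane): max(13, 16, -20) = 16
b (Zane): max(47, -5, -26) = 47
Left (Priya): min(16, 47) = 16
c (Zane): max(17, -1) = 17
d (Zane): max(18, 15, 21) = 21
Mid (Priya): min(17, 21) = 17
S0 (Zane): max(16, 17) = 17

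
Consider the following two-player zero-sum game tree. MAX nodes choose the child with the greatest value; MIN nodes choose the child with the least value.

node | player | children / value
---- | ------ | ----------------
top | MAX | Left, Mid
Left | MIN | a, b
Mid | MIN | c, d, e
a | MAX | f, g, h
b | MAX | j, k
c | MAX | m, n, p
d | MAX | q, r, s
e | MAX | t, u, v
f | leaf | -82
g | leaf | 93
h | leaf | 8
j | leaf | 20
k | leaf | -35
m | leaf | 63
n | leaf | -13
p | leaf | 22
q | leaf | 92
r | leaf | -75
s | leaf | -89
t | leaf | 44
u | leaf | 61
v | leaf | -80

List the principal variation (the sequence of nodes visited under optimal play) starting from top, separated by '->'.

a (MAX): max(-82, 93, 8) = 93
b (MAX): max(20, -35) = 20
Left (MIN): min(93, 20) = 20
c (MAX): max(63, -13, 22) = 63
d (MAX): max(92, -75, -89) = 92
e (MAX): max(44, 61, -80) = 61
Mid (MIN): min(63, 92, 61) = 61
top (MAX): max(20, 61) = 61
At top, MAX picks Mid (highest: 61).
At Mid, MIN picks e (lowest: 61).
At e, MAX picks u (highest: 61).
Terminal value 61.

top -> Mid -> e -> u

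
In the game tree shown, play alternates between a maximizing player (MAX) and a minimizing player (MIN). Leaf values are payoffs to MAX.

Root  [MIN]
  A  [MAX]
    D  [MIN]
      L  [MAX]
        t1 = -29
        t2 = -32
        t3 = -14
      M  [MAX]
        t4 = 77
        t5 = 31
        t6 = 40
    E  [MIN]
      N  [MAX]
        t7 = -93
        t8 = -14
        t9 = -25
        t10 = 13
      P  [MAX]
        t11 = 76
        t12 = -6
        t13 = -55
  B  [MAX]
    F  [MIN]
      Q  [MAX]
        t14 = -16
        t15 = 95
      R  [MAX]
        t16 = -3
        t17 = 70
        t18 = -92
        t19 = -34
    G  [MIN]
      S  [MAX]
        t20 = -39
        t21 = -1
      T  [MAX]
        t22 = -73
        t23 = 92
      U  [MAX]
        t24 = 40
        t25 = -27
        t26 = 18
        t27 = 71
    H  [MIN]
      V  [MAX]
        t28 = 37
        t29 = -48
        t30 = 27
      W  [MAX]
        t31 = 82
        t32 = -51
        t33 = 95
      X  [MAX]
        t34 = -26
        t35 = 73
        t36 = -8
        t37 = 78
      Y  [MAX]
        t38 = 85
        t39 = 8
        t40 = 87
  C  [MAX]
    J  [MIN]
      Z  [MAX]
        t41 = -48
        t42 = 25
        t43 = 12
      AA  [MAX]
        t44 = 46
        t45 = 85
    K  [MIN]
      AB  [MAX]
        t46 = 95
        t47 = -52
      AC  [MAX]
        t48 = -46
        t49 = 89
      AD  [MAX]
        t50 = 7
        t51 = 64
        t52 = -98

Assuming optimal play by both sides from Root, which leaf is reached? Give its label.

t10

L (MAX): max(-29, -32, -14) = -14
M (MAX): max(77, 31, 40) = 77
D (MIN): min(-14, 77) = -14
N (MAX): max(-93, -14, -25, 13) = 13
P (MAX): max(76, -6, -55) = 76
E (MIN): min(13, 76) = 13
A (MAX): max(-14, 13) = 13
Q (MAX): max(-16, 95) = 95
R (MAX): max(-3, 70, -92, -34) = 70
F (MIN): min(95, 70) = 70
S (MAX): max(-39, -1) = -1
T (MAX): max(-73, 92) = 92
U (MAX): max(40, -27, 18, 71) = 71
G (MIN): min(-1, 92, 71) = -1
V (MAX): max(37, -48, 27) = 37
W (MAX): max(82, -51, 95) = 95
X (MAX): max(-26, 73, -8, 78) = 78
Y (MAX): max(85, 8, 87) = 87
H (MIN): min(37, 95, 78, 87) = 37
B (MAX): max(70, -1, 37) = 70
Z (MAX): max(-48, 25, 12) = 25
AA (MAX): max(46, 85) = 85
J (MIN): min(25, 85) = 25
AB (MAX): max(95, -52) = 95
AC (MAX): max(-46, 89) = 89
AD (MAX): max(7, 64, -98) = 64
K (MIN): min(95, 89, 64) = 64
C (MAX): max(25, 64) = 64
Root (MIN): min(13, 70, 64) = 13
At Root, MIN picks A (lowest: 13).
At A, MAX picks E (highest: 13).
At E, MIN picks N (lowest: 13).
At N, MAX picks t10 (highest: 13).
Terminal value 13.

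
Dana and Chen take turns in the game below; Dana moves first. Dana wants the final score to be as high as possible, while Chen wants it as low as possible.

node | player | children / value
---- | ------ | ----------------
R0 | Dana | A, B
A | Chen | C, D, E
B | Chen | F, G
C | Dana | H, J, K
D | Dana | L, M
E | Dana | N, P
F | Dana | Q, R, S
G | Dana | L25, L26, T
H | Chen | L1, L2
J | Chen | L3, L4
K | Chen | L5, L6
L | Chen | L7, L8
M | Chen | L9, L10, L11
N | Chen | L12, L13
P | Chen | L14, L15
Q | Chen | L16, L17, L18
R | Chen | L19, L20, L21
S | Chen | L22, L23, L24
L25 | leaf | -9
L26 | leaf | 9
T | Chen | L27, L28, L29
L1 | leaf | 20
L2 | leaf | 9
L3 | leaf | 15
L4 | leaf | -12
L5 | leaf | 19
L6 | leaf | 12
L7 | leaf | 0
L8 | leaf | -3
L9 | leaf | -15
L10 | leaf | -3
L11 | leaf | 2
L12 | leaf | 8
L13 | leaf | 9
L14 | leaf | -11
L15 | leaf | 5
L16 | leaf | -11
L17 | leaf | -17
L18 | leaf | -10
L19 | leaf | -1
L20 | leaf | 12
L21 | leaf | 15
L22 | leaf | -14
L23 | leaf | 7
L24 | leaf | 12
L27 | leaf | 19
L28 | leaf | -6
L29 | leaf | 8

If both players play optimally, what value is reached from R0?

-1

H (Chen): min(20, 9) = 9
J (Chen): min(15, -12) = -12
K (Chen): min(19, 12) = 12
C (Dana): max(9, -12, 12) = 12
L (Chen): min(0, -3) = -3
M (Chen): min(-15, -3, 2) = -15
D (Dana): max(-3, -15) = -3
N (Chen): min(8, 9) = 8
P (Chen): min(-11, 5) = -11
E (Dana): max(8, -11) = 8
A (Chen): min(12, -3, 8) = -3
Q (Chen): min(-11, -17, -10) = -17
R (Chen): min(-1, 12, 15) = -1
S (Chen): min(-14, 7, 12) = -14
F (Dana): max(-17, -1, -14) = -1
T (Chen): min(19, -6, 8) = -6
G (Dana): max(-9, 9, -6) = 9
B (Chen): min(-1, 9) = -1
R0 (Dana): max(-3, -1) = -1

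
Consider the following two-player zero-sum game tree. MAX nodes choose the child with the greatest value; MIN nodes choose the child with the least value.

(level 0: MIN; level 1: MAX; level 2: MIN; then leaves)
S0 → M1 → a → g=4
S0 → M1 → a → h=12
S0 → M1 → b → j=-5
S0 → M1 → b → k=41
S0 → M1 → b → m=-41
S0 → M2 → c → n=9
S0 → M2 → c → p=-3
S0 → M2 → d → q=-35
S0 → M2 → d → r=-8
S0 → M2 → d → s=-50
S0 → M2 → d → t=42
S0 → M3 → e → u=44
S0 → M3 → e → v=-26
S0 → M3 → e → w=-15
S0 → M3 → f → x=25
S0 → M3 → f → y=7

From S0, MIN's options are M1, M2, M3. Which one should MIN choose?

M2

a (MIN): min(4, 12) = 4
b (MIN): min(-5, 41, -41) = -41
M1 (MAX): max(4, -41) = 4
c (MIN): min(9, -3) = -3
d (MIN): min(-35, -8, -50, 42) = -50
M2 (MAX): max(-3, -50) = -3
e (MIN): min(44, -26, -15) = -26
f (MIN): min(25, 7) = 7
M3 (MAX): max(-26, 7) = 7
S0 (MIN): min(4, -3, 7) = -3
MIN at S0 wants the lowest of {M1=4, M2=-3, M3=7}, so chooses M2.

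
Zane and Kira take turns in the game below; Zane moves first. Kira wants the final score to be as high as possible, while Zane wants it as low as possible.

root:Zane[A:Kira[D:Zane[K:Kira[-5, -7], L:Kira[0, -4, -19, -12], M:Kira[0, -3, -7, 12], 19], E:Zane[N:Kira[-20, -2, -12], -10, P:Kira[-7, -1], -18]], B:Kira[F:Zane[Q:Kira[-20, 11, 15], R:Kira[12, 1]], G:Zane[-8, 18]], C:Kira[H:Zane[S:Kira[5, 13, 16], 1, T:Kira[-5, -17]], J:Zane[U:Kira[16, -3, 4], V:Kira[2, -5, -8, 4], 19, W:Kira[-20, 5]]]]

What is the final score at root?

K (Kira): max(-5, -7) = -5
L (Kira): max(0, -4, -19, -12) = 0
M (Kira): max(0, -3, -7, 12) = 12
D (Zane): min(-5, 0, 12, 19) = -5
N (Kira): max(-20, -2, -12) = -2
P (Kira): max(-7, -1) = -1
E (Zane): min(-2, -10, -1, -18) = -18
A (Kira): max(-5, -18) = -5
Q (Kira): max(-20, 11, 15) = 15
R (Kira): max(12, 1) = 12
F (Zane): min(15, 12) = 12
G (Zane): min(-8, 18) = -8
B (Kira): max(12, -8) = 12
S (Kira): max(5, 13, 16) = 16
T (Kira): max(-5, -17) = -5
H (Zane): min(16, 1, -5) = -5
U (Kira): max(16, -3, 4) = 16
V (Kira): max(2, -5, -8, 4) = 4
W (Kira): max(-20, 5) = 5
J (Zane): min(16, 4, 19, 5) = 4
C (Kira): max(-5, 4) = 4
root (Zane): min(-5, 12, 4) = -5

-5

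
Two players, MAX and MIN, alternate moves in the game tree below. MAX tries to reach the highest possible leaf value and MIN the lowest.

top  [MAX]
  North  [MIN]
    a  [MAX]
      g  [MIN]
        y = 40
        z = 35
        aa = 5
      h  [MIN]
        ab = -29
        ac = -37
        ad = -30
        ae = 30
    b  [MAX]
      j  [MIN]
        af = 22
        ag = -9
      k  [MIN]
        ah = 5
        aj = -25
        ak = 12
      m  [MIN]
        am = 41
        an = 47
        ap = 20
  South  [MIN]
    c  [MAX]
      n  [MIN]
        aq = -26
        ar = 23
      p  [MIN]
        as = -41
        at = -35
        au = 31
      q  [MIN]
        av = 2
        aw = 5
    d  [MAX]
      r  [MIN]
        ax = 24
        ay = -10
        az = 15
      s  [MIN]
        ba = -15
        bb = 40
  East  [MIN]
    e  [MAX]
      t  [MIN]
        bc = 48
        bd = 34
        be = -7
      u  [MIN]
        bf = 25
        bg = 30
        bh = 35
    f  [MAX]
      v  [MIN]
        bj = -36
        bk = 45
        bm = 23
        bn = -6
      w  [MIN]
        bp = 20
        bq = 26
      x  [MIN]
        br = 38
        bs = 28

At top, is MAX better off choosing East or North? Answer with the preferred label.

East

t (MIN): min(48, 34, -7) = -7
u (MIN): min(25, 30, 35) = 25
e (MAX): max(-7, 25) = 25
v (MIN): min(-36, 45, 23, -6) = -36
w (MIN): min(20, 26) = 20
x (MIN): min(38, 28) = 28
f (MAX): max(-36, 20, 28) = 28
East (MIN): min(25, 28) = 25
g (MIN): min(40, 35, 5) = 5
h (MIN): min(-29, -37, -30, 30) = -37
a (MAX): max(5, -37) = 5
j (MIN): min(22, -9) = -9
k (MIN): min(5, -25, 12) = -25
m (MIN): min(41, 47, 20) = 20
b (MAX): max(-9, -25, 20) = 20
North (MIN): min(5, 20) = 5
MAX prefers the higher value; East=25, North=5. East is better since 25 > 5.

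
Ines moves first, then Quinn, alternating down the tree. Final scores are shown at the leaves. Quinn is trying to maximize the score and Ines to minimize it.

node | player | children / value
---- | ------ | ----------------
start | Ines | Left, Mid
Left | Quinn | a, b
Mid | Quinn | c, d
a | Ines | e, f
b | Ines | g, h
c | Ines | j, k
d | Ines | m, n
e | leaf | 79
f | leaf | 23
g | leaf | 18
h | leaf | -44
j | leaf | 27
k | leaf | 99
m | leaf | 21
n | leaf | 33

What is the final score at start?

a (Ines): min(79, 23) = 23
b (Ines): min(18, -44) = -44
Left (Quinn): max(23, -44) = 23
c (Ines): min(27, 99) = 27
d (Ines): min(21, 33) = 21
Mid (Quinn): max(27, 21) = 27
start (Ines): min(23, 27) = 23

23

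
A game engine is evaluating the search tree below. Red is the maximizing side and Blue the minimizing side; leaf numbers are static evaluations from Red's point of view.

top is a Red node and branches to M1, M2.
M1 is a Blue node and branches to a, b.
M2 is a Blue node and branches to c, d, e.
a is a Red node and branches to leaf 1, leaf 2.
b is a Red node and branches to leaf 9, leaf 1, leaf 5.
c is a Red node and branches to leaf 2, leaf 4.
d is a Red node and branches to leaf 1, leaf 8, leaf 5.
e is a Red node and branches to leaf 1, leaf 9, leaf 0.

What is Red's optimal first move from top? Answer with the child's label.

M2

a (Red): max(1, 2) = 2
b (Red): max(9, 1, 5) = 9
M1 (Blue): min(2, 9) = 2
c (Red): max(2, 4) = 4
d (Red): max(1, 8, 5) = 8
e (Red): max(1, 9, 0) = 9
M2 (Blue): min(4, 8, 9) = 4
top (Red): max(2, 4) = 4
Red at top wants the highest of {M1=2, M2=4}, so chooses M2.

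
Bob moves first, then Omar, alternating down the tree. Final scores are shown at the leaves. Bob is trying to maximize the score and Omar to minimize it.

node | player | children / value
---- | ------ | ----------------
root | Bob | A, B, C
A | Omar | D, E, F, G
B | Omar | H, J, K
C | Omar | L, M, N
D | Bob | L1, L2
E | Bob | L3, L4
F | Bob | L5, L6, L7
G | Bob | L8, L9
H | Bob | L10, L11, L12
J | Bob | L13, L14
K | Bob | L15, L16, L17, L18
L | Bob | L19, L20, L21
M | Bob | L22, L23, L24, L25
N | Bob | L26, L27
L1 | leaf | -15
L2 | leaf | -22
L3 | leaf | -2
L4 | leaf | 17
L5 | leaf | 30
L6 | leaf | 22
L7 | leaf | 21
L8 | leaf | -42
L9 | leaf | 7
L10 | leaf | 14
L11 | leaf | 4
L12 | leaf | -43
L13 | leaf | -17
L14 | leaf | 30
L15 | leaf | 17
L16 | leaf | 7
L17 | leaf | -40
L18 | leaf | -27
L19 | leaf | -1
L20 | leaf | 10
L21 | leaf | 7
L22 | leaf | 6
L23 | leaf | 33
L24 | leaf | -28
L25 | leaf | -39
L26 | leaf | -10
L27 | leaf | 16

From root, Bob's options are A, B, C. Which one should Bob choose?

D (Bob): max(-15, -22) = -15
E (Bob): max(-2, 17) = 17
F (Bob): max(30, 22, 21) = 30
G (Bob): max(-42, 7) = 7
A (Omar): min(-15, 17, 30, 7) = -15
H (Bob): max(14, 4, -43) = 14
J (Bob): max(-17, 30) = 30
K (Bob): max(17, 7, -40, -27) = 17
B (Omar): min(14, 30, 17) = 14
L (Bob): max(-1, 10, 7) = 10
M (Bob): max(6, 33, -28, -39) = 33
N (Bob): max(-10, 16) = 16
C (Omar): min(10, 33, 16) = 10
root (Bob): max(-15, 14, 10) = 14
Bob at root wants the highest of {A=-15, B=14, C=10}, so chooses B.

B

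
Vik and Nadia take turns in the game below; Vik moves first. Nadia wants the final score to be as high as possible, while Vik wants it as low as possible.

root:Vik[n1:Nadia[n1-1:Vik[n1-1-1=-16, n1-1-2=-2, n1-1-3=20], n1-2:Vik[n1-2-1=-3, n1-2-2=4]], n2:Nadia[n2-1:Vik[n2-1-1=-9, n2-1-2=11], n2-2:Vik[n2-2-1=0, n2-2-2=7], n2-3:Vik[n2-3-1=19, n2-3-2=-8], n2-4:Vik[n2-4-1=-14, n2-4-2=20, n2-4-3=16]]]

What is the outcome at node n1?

n1-1 (Vik): min(-16, -2, 20) = -16
n1-2 (Vik): min(-3, 4) = -3
n1 (Nadia): max(-16, -3) = -3

-3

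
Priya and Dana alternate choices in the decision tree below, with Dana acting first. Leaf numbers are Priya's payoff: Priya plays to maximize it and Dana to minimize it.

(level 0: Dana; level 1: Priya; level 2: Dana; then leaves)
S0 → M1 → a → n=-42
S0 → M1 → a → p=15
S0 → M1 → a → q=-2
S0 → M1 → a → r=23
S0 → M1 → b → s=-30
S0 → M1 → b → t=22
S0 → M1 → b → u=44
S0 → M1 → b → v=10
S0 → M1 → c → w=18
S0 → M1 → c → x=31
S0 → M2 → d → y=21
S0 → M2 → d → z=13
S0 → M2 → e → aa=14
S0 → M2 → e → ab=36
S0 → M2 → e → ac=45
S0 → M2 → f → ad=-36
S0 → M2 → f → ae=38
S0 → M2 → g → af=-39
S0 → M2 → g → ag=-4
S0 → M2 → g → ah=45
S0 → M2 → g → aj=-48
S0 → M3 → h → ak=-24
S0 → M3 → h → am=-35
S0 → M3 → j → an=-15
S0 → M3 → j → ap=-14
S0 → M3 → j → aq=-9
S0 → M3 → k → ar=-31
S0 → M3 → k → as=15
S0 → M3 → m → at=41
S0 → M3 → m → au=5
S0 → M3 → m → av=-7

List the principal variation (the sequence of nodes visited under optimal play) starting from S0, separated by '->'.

S0 -> M3 -> m -> av

a (Dana): min(-42, 15, -2, 23) = -42
b (Dana): min(-30, 22, 44, 10) = -30
c (Dana): min(18, 31) = 18
M1 (Priya): max(-42, -30, 18) = 18
d (Dana): min(21, 13) = 13
e (Dana): min(14, 36, 45) = 14
f (Dana): min(-36, 38) = -36
g (Dana): min(-39, -4, 45, -48) = -48
M2 (Priya): max(13, 14, -36, -48) = 14
h (Dana): min(-24, -35) = -35
j (Dana): min(-15, -14, -9) = -15
k (Dana): min(-31, 15) = -31
m (Dana): min(41, 5, -7) = -7
M3 (Priya): max(-35, -15, -31, -7) = -7
S0 (Dana): min(18, 14, -7) = -7
At S0, Dana picks M3 (lowest: -7).
At M3, Priya picks m (highest: -7).
At m, Dana picks av (lowest: -7).
Terminal value -7.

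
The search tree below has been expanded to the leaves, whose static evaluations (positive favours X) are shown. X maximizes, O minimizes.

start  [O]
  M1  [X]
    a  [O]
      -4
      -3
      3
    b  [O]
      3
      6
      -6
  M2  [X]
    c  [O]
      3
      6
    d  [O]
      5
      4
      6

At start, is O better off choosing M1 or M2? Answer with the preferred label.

a (O): min(-4, -3, 3) = -4
b (O): min(3, 6, -6) = -6
M1 (X): max(-4, -6) = -4
c (O): min(3, 6) = 3
d (O): min(5, 4, 6) = 4
M2 (X): max(3, 4) = 4
O prefers the lower value; M1=-4, M2=4. M1 is better since -4 < 4.

M1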